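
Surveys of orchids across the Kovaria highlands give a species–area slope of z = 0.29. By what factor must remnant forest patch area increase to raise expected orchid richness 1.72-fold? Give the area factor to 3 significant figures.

(A₂/A₁)^0.29 = 1.72, so A₂/A₁ = 1.72^(1/0.29) = 1.72^3.448
ln(A₂/A₁) = ln 1.72 / 0.29 = 0.5423 / 0.29 = 1.8701
A₂/A₁ = e^1.8701 ≈ 6.489

6.49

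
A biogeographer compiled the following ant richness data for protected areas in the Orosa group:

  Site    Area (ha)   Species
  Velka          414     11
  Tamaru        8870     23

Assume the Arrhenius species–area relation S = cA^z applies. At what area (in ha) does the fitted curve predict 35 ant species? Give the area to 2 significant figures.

z = ln(23/11) / ln(8870/414) = 0.7376 / 3.0646 = 0.2407
c = 11 / 414^0.2407 = 11 / 4.265 = 2.579
A = (35/2.579)^(1/0.2407) ⇒ ln A = ln(13.57)/0.2407 = 10.8348
A = e^10.8348 ≈ 50758 ha

51000 ha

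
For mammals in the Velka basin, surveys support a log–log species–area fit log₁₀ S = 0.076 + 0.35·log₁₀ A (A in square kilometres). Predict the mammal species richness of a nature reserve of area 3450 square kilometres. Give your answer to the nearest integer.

21 species

S = 1.191 × 3450^0.35
ln S = ln 1.191 + 0.35 × ln 3450 = 0.1750 + 0.35 × 8.1461 = 3.0261
S = e^3.0261 ≈ 20.62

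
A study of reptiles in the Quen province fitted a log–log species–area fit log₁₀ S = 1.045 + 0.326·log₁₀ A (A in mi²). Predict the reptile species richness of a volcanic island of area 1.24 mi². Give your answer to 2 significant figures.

12

S = 11.09 × 1.24^0.326
ln S = ln 11.09 + 0.326 × ln 1.24 = 2.4062 + 0.326 × 0.2151 = 2.4763
S = e^2.4763 ≈ 11.9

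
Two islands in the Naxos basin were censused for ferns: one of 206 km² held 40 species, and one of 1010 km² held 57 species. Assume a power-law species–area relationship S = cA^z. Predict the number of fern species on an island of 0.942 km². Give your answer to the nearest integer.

12

z = ln(57/40) / ln(1010/206) = 0.3542 / 1.5898 = 0.2228
c = 40 / 206^0.2228 = 40 / 3.277 = 12.21
S₃ = 12.21 × 0.942^0.2228 = 12.21 × 0.9868 ≈ 12.05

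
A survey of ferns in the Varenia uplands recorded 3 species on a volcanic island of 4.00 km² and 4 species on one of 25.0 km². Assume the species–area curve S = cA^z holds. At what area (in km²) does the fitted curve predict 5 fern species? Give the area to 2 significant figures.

100 km²

z = ln(4/3) / ln(25/4) = 0.2877 / 1.8326 = 0.1570
c = 3 / 4^0.1570 = 3 / 1.243 = 2.413
A = (5/2.413)^(1/0.1570) ⇒ ln A = ln(2.072)/0.1570 = 4.6403
A = e^4.6403 ≈ 103.6 km²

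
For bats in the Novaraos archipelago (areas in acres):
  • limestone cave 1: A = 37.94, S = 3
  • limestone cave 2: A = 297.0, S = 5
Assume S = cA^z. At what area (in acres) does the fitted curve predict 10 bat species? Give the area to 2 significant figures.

z = ln(5/3) / ln(297/37.94) = 0.5108 / 2.0577 = 0.2482
c = 3 / 37.94^0.2482 = 3 / 2.466 = 1.217
A = (10/1.217)^(1/0.2482) ⇒ ln A = ln(8.22)/0.2482 = 8.4859
A = e^8.4859 ≈ 4846 acres

4800 acres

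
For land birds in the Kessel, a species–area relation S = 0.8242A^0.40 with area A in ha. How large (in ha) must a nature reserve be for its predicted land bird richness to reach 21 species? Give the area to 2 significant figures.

21 = 0.8242 × A^0.4  ⇒  A^0.4 = 21/0.8242 = 25.48
ln A = ln(25.48) / 0.4 = 3.2379 / 0.4 = 8.0947
A = e^8.0947 ≈ 3277 ha

3300 ha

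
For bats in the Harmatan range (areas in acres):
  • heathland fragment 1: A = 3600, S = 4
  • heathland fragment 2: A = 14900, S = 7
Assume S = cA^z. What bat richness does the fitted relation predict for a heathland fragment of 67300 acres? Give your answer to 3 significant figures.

12.7

z = ln(7/4) / ln(14900/3600) = 0.5596 / 1.4204 = 0.3940
c = 4 / 3600^0.3940 = 4 / 25.18 = 0.1588
S₃ = 0.1588 × 67300^0.3940 = 0.1588 × 79.82 ≈ 12.68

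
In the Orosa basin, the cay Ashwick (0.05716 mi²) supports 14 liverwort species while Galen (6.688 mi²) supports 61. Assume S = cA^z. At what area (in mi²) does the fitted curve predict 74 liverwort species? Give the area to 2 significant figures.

z = ln(61/14) / ln(6.688/0.05716) = 1.4718 / 4.7622 = 0.3091
c = 14 / 0.05716^0.3091 = 14 / 0.4129 = 33.9
A = (74/33.9)^(1/0.3091) ⇒ ln A = ln(2.183)/0.3091 = 2.5254
A = e^2.5254 ≈ 12.5 mi²

12 mi²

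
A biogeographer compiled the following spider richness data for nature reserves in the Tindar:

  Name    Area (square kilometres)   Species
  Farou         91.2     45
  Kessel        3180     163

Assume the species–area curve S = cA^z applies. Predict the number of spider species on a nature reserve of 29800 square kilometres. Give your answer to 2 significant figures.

z = ln(163/45) / ln(3180/91.2) = 1.2871 / 3.5516 = 0.3624
c = 45 / 91.2^0.3624 = 45 / 5.132 = 8.768
S₃ = 8.768 × 29800^0.3624 = 8.768 × 41.83 ≈ 366.7

370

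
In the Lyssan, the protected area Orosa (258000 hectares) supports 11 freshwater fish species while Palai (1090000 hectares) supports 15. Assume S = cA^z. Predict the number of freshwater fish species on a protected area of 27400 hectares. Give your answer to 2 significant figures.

6.8

z = ln(15/11) / ln(1090000/258000) = 0.3102 / 1.4410 = 0.2152
c = 11 / 258000^0.2152 = 11 / 14.61 = 0.7527
S₃ = 0.7527 × 27400^0.2152 = 0.7527 × 9.019 ≈ 6.789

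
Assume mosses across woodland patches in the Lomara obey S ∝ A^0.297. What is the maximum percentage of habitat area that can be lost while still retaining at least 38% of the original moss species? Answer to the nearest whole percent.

Need (A_new/A_old)^0.297 = 0.38, so A_new/A_old = 0.38^(1/0.297) = 0.38^3.367
ln(A_new/A_old) = ln 0.38 / 0.297 = -0.9676 / 0.297 = -3.2579
A_new/A_old = e^-3.2579 ≈ 0.03847
Fraction that can be lost = 1 − 0.03847 = 0.9615

96%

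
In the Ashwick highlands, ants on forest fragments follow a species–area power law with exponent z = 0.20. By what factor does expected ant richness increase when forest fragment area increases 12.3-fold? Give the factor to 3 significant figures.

1.65

S₂/S₁ = (A₂/A₁)^z = 12.3^0.2
ln(S₂/S₁) = 0.2 × ln 12.3 = 0.2 × 2.5096 = 0.5019
S₂/S₁ = e^0.5019 ≈ 1.652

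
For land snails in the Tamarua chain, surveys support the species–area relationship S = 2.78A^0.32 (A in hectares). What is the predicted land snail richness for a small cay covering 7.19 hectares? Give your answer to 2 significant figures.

5.2

S = 2.78 × 7.19^0.32
ln S = ln 2.78 + 0.32 × ln 7.19 = 1.0225 + 0.32 × 1.9727 = 1.6537
S = e^1.6537 ≈ 5.226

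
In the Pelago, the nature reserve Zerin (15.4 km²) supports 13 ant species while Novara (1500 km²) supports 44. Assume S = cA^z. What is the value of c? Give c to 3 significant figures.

6.28

z = ln(S₂/S₁) / ln(A₂/A₁) = ln(44/13) / ln(1500/15.4) = 1.2192 / 4.5789 = 0.2663
c = S₁ / A₁^z = 13 / 15.4^0.2663 = 13 / 2.071 = 6.277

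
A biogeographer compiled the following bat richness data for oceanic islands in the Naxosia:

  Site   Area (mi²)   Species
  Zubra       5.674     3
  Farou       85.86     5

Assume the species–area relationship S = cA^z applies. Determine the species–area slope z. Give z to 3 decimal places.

Taking logs: ln S = ln c + z ln A, so z = (ln S₂ − ln S₁)/(ln A₂ − ln A₁).
z = ln(5/3) / ln(85.86/5.674) = ln(1.667) / ln(15.13) = 0.5108 / 2.7168 = 0.1880

0.188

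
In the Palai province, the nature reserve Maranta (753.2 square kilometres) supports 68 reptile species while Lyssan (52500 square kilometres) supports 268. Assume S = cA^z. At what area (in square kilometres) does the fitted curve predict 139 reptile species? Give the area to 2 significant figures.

z = ln(268/68) / ln(52500/753.2) = 1.3715 / 4.2442 = 0.3231
c = 68 / 753.2^0.3231 = 68 / 8.504 = 7.996
A = (139/7.996)^(1/0.3231) ⇒ ln A = ln(17.38)/0.3231 = 8.8369
A = e^8.8369 ≈ 6884 square kilometres

6900 square kilometres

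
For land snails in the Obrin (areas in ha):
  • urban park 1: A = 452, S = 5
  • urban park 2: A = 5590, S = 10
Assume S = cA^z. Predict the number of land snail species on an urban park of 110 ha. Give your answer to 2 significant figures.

z = ln(10/5) / ln(5590/452) = 0.6931 / 2.5151 = 0.2756
c = 5 / 452^0.2756 = 5 / 5.392 = 0.9273
S₃ = 0.9273 × 110^0.2756 = 0.9273 × 3.653 ≈ 3.387

3.4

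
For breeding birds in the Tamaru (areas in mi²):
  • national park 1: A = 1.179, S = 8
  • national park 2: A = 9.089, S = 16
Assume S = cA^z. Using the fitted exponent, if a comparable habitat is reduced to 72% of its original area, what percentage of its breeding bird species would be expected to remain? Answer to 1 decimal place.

89.5%

z = ln(16/8) / ln(9.089/1.179) = 0.6931 / 2.0424 = 0.3394
S_new/S_old = (A_new/A_old)^z = 0.72^0.3394 = exp(0.3394 × -0.3285) = 0.8945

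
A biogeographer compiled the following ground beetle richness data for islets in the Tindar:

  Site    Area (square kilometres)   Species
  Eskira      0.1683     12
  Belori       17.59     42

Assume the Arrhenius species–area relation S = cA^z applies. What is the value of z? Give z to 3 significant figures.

0.269

Taking logs: ln S = ln c + z ln A, so z = (ln S₂ − ln S₁)/(ln A₂ − ln A₁).
z = ln(42/12) / ln(17.59/0.1683) = ln(3.5) / ln(104.5) = 1.2528 / 4.6493 = 0.2694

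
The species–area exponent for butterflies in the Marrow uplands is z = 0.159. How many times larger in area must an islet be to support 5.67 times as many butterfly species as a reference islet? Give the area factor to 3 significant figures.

(A₂/A₁)^0.159 = 5.67, so A₂/A₁ = 5.67^(1/0.159) = 5.67^6.289
ln(A₂/A₁) = ln 5.67 / 0.159 = 1.7352 / 0.159 = 10.9131
A₂/A₁ = e^10.9131 ≈ 54893

54900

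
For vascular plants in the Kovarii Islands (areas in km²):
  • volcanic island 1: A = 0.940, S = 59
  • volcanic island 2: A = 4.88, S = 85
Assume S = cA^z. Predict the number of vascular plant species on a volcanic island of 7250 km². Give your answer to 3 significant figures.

429

z = ln(85/59) / ln(4.88/0.94) = 0.3651 / 1.6470 = 0.2217
c = 59 / 0.94^0.2217 = 59 / 0.9864 = 59.81
S₃ = 59.81 × 7250^0.2217 = 59.81 × 7.174 ≈ 429.1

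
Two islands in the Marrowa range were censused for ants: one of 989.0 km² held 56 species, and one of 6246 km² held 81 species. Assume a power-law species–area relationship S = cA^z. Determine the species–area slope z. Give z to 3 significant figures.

Taking logs: ln S = ln c + z ln A, so z = (ln S₂ − ln S₁)/(ln A₂ − ln A₁).
z = ln(81/56) / ln(6246/989) = ln(1.446) / ln(6.315) = 0.3691 / 1.8430 = 0.2003

0.200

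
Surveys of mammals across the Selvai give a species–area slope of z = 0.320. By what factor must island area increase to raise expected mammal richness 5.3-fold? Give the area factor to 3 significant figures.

183

(A₂/A₁)^0.32 = 5.3, so A₂/A₁ = 5.3^(1/0.32) = 5.3^3.125
ln(A₂/A₁) = ln 5.3 / 0.32 = 1.6677 / 0.32 = 5.2116
A₂/A₁ = e^5.2116 ≈ 183.4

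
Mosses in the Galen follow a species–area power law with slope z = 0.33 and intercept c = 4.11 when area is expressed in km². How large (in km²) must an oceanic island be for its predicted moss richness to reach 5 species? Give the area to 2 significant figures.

5 = 4.11 × A^0.33  ⇒  A^0.33 = 5/4.11 = 1.217
ln A = ln(1.217) / 0.33 = 0.1960 / 0.33 = 0.5940
A = e^0.5940 ≈ 1.811 km²

1.8 km²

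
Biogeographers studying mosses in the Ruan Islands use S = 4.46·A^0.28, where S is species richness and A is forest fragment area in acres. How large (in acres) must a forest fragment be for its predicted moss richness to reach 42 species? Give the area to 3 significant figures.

42 = 4.46 × A^0.28  ⇒  A^0.28 = 42/4.46 = 9.417
ln A = ln(9.417) / 0.28 = 2.2425 / 0.28 = 8.0090
A = e^8.0090 ≈ 3008 acres

3010 acres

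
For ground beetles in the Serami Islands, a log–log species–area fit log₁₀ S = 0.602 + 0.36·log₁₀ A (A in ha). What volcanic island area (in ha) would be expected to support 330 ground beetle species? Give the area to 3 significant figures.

211000 ha

330 = 3.999 × A^0.36  ⇒  A^0.36 = 330/3.999 = 82.51
ln A = ln(82.51) / 0.36 = 4.4129 / 0.36 = 12.2582
A = e^12.2582 ≈ 210693 ha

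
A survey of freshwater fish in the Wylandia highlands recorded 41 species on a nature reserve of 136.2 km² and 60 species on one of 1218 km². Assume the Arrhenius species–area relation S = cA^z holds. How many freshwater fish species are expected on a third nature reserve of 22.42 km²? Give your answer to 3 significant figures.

30.0

z = ln(60/41) / ln(1218/136.2) = 0.3808 / 2.1908 = 0.1738
c = 41 / 136.2^0.1738 = 41 / 2.349 = 17.45
S₃ = 17.45 × 22.42^0.1738 = 17.45 × 1.717 ≈ 29.96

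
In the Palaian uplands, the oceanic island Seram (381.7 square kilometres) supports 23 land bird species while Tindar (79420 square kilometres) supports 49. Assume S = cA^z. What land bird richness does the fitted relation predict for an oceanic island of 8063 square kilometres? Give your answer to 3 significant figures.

35.4

z = ln(49/23) / ln(79420/381.7) = 0.7563 / 5.3379 = 0.1417
c = 23 / 381.7^0.1417 = 23 / 2.322 = 9.907
S₃ = 9.907 × 8063^0.1417 = 9.907 × 3.577 ≈ 35.44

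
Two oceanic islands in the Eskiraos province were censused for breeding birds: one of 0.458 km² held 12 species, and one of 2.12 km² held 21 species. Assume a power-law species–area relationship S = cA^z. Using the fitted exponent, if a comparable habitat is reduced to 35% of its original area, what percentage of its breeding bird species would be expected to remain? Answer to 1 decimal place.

68.2%

z = ln(21/12) / ln(2.12/0.458) = 0.5596 / 1.5323 = 0.3652
S_new/S_old = (A_new/A_old)^z = 0.35^0.3652 = exp(0.3652 × -1.0498) = 0.6815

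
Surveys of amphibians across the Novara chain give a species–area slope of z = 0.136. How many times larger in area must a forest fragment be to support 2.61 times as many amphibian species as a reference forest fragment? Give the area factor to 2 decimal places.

1157.53

(A₂/A₁)^0.136 = 2.61, so A₂/A₁ = 2.61^(1/0.136) = 2.61^7.353
ln(A₂/A₁) = ln 2.61 / 0.136 = 0.9594 / 0.136 = 7.0540
A₂/A₁ = e^7.0540 ≈ 1158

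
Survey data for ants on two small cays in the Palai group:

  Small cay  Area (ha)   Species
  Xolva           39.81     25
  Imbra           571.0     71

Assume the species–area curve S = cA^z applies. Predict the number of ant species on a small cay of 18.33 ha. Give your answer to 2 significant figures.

z = ln(71/25) / ln(571/39.81) = 1.0438 / 2.6633 = 0.3919
c = 25 / 39.81^0.3919 = 25 / 4.237 = 5.9
S₃ = 5.9 × 18.33^0.3919 = 5.9 × 3.127 ≈ 18.45

18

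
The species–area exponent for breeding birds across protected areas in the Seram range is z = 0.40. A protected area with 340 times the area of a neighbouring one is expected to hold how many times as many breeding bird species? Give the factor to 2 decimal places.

S₂/S₁ = (A₂/A₁)^z = 340^0.4
ln(S₂/S₁) = 0.4 × ln 340 = 0.4 × 5.8289 = 2.3316
S₂/S₁ = e^2.3316 ≈ 10.29

10.29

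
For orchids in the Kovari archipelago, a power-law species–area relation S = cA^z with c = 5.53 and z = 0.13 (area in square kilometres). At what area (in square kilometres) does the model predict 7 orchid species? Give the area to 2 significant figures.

6.1 square kilometres

7 = 5.53 × A^0.13  ⇒  A^0.13 = 7/5.53 = 1.266
ln A = ln(1.266) / 0.13 = 0.2357 / 0.13 = 1.8132
A = e^1.8132 ≈ 6.13 square kilometres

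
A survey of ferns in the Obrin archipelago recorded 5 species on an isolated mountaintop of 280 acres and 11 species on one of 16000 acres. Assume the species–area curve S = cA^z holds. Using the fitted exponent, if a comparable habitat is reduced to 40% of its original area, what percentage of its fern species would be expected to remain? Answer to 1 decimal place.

z = ln(11/5) / ln(16000/280) = 0.7885 / 4.0456 = 0.1949
S_new/S_old = (A_new/A_old)^z = 0.4^0.1949 = exp(0.1949 × -0.9163) = 0.8365

83.6%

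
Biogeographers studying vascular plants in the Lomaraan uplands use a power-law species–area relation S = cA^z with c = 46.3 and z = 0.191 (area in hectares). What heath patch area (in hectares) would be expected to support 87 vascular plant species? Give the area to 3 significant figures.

27.2 hectares

87 = 46.3 × A^0.191  ⇒  A^0.191 = 87/46.3 = 1.879
ln A = ln(1.879) / 0.191 = 0.6308 / 0.191 = 3.3024
A = e^3.3024 ≈ 27.18 hectares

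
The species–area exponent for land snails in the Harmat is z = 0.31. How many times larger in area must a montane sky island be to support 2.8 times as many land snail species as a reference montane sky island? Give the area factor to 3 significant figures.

(A₂/A₁)^0.31 = 2.8, so A₂/A₁ = 2.8^(1/0.31) = 2.8^3.226
ln(A₂/A₁) = ln 2.8 / 0.31 = 1.0296 / 0.31 = 3.3214
A₂/A₁ = e^3.3214 ≈ 27.7

27.7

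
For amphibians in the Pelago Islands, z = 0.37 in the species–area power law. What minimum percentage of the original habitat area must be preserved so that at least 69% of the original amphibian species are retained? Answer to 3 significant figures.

36.7%

Need (A_new/A_old)^0.37 = 0.69, so A_new/A_old = 0.69^(1/0.37) = 0.69^2.703
ln(A_new/A_old) = ln 0.69 / 0.37 = -0.3711 / 0.37 = -1.0029
A_new/A_old = e^-1.0029 ≈ 0.3668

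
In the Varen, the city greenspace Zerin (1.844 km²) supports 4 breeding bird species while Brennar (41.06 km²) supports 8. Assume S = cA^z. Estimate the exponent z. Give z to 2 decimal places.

0.22

Taking logs: ln S = ln c + z ln A, so z = (ln S₂ − ln S₁)/(ln A₂ − ln A₁).
z = ln(8/4) / ln(41.06/1.844) = ln(2) / ln(22.27) = 0.6931 / 3.1031 = 0.2234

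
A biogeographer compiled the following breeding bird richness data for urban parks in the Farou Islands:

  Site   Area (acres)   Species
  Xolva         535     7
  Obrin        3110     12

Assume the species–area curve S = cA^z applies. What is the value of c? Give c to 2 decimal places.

z = ln(S₂/S₁) / ln(A₂/A₁) = ln(12/7) / ln(3110/535) = 0.5390 / 1.7601 = 0.3062
c = S₁ / A₁^z = 7 / 535^0.3062 = 7 / 6.847 = 1.022

1.02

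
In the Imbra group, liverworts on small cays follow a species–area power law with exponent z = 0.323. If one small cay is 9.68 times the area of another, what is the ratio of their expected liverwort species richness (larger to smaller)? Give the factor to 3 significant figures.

S₂/S₁ = (A₂/A₁)^z = 9.68^0.323
ln(S₂/S₁) = 0.323 × ln 9.68 = 0.323 × 2.2701 = 0.7332
S₂/S₁ = e^0.7332 ≈ 2.082

2.08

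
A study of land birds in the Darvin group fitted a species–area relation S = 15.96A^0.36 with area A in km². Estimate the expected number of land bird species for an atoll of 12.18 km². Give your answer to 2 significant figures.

39

S = 15.96 × 12.18^0.36 = 15.96 × 2.459 ≈ 39.25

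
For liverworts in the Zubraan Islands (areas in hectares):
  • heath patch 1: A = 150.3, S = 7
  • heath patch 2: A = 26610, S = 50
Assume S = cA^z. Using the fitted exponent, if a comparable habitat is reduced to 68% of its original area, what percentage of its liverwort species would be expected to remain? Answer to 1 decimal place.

86.4%

z = ln(50/7) / ln(26610/150.3) = 1.9661 / 5.1764 = 0.3798
S_new/S_old = (A_new/A_old)^z = 0.68^0.3798 = exp(0.3798 × -0.3857) = 0.8637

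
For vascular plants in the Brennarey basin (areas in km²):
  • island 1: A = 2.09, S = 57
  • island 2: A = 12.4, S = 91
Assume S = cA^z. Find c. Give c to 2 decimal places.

46.96

z = ln(S₂/S₁) / ln(A₂/A₁) = ln(91/57) / ln(12.4/2.09) = 0.4678 / 1.7805 = 0.2627
c = S₁ / A₁^z = 57 / 2.09^0.2627 = 57 / 1.214 = 46.96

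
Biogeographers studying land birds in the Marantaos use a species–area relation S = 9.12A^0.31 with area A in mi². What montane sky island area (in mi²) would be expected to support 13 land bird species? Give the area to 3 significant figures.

13 = 9.12 × A^0.31  ⇒  A^0.31 = 13/9.12 = 1.425
ln A = ln(1.425) / 0.31 = 0.3545 / 0.31 = 1.1435
A = e^1.1435 ≈ 3.138 mi²

3.14 mi²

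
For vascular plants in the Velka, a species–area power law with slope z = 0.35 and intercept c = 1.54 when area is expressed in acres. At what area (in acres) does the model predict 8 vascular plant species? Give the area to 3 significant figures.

111 acres

8 = 1.54 × A^0.35  ⇒  A^0.35 = 8/1.54 = 5.195
ln A = ln(5.195) / 0.35 = 1.6477 / 0.35 = 4.7076
A = e^4.7076 ≈ 110.8 acres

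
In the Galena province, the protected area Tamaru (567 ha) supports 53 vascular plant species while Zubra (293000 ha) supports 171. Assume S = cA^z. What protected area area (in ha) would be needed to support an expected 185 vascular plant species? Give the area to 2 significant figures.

450000 ha

z = ln(171/53) / ln(293000/567) = 1.1714 / 6.2476 = 0.1875
c = 53 / 567^0.1875 = 53 / 3.283 = 16.14
A = (185/16.14)^(1/0.1875) ⇒ ln A = ln(11.46)/0.1875 = 13.0076
A = e^13.0076 ≈ 445805 ha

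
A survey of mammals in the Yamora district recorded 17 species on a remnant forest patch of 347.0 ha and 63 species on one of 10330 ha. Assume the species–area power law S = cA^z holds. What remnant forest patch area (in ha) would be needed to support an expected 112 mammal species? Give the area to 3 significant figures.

45900 ha

z = ln(63/17) / ln(10330/347) = 1.3099 / 3.3935 = 0.3860
c = 17 / 347^0.3860 = 17 / 9.563 = 1.778
A = (112/1.778)^(1/0.3860) ⇒ ln A = ln(63)/0.3860 = 10.7333
A = e^10.7333 ≈ 45860 ha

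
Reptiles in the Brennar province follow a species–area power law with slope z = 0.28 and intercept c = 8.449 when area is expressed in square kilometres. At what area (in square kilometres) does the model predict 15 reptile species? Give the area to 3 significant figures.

15 = 8.449 × A^0.28  ⇒  A^0.28 = 15/8.449 = 1.775
ln A = ln(1.775) / 0.28 = 0.5740 / 0.28 = 2.0500
A = e^2.0500 ≈ 7.768 square kilometres

7.77 square kilometres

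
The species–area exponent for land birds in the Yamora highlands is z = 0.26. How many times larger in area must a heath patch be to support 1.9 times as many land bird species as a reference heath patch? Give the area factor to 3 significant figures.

(A₂/A₁)^0.26 = 1.9, so A₂/A₁ = 1.9^(1/0.26) = 1.9^3.846
ln(A₂/A₁) = ln 1.9 / 0.26 = 0.6419 / 0.26 = 2.4687
A₂/A₁ = e^2.4687 ≈ 11.81

11.8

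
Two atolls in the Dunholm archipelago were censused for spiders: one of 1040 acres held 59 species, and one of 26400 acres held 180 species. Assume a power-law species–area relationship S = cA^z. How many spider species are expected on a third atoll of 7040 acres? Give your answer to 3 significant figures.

z = ln(180/59) / ln(26400/1040) = 1.1154 / 3.2341 = 0.3449
c = 59 / 1040^0.3449 = 59 / 10.98 = 5.374
S₃ = 5.374 × 7040^0.3449 = 5.374 × 21.23 ≈ 114.1

114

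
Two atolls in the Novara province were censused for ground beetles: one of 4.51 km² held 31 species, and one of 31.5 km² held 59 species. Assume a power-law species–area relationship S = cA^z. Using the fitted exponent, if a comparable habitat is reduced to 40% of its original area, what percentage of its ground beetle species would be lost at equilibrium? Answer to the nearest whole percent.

z = ln(59/31) / ln(31.5/4.51) = 0.6436 / 1.9437 = 0.3311
S_new/S_old = (A_new/A_old)^z = 0.4^0.3311 = exp(0.3311 × -0.9163) = 0.7383
Fraction lost = 1 − 0.7383 = 0.2617

26%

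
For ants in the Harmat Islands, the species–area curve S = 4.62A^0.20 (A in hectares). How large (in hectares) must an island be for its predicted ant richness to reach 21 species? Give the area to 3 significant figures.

1940 hectares

21 = 4.62 × A^0.2  ⇒  A^0.2 = 21/4.62 = 4.545
ln A = ln(4.545) / 0.2 = 1.5141 / 0.2 = 7.5706
A = e^7.5706 ≈ 1940 hectares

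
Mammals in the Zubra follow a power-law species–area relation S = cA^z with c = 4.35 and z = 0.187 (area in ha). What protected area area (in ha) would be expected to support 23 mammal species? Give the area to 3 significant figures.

23 = 4.35 × A^0.187  ⇒  A^0.187 = 23/4.35 = 5.287
ln A = ln(5.287) / 0.187 = 1.6653 / 0.187 = 8.9054
A = e^8.9054 ≈ 7372 ha

7370 ha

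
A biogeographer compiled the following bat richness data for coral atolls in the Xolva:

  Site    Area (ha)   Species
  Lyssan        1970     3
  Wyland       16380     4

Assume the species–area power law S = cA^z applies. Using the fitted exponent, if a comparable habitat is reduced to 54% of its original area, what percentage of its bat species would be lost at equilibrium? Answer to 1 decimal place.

z = ln(4/3) / ln(16380/1970) = 0.2877 / 2.1180 = 0.1358
S_new/S_old = (A_new/A_old)^z = 0.54^0.1358 = exp(0.1358 × -0.6162) = 0.9197
Fraction lost = 1 − 0.9197 = 0.08029

8.0%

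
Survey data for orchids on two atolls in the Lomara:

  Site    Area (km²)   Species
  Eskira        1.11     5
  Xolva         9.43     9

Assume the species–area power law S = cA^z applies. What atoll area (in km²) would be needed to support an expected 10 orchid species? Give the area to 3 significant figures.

z = ln(9/5) / ln(9.43/1.11) = 0.5878 / 2.1395 = 0.2747
c = 5 / 1.11^0.2747 = 5 / 1.029 = 4.859
A = (10/4.859)^(1/0.2747) ⇒ ln A = ln(2.058)/0.2747 = 2.6274
A = e^2.6274 ≈ 13.84 km²

13.8 km²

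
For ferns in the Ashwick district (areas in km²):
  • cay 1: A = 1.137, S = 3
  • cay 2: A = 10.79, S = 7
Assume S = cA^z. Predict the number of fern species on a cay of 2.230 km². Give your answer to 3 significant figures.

z = ln(7/3) / ln(10.79/1.137) = 0.8473 / 2.2502 = 0.3765
c = 3 / 1.137^0.3765 = 3 / 1.05 = 2.858
S₃ = 2.858 × 2.23^0.3765 = 2.858 × 1.353 ≈ 3.866

3.87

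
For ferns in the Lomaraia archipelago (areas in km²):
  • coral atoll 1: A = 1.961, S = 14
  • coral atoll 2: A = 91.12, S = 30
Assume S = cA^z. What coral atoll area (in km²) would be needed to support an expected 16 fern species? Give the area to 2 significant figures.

z = ln(30/14) / ln(91.12/1.961) = 0.7621 / 3.8387 = 0.1985
c = 14 / 1.961^0.1985 = 14 / 1.143 = 12.25
A = (16/12.25)^(1/0.1985) ⇒ ln A = ln(1.306)/0.1985 = 1.3460
A = e^1.3460 ≈ 3.842 km²

3.8 km²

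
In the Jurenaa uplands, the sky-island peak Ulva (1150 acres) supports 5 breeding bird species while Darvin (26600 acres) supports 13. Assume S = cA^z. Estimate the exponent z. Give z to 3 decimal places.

Taking logs: ln S = ln c + z ln A, so z = (ln S₂ − ln S₁)/(ln A₂ − ln A₁).
z = ln(13/5) / ln(26600/1150) = ln(2.6) / ln(23.13) = 0.9555 / 3.1411 = 0.3042

0.304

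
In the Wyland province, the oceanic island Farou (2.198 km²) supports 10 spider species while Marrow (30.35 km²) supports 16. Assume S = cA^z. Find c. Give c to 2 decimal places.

8.68

z = ln(S₂/S₁) / ln(A₂/A₁) = ln(16/10) / ln(30.35/2.198) = 0.4700 / 2.6252 = 0.1790
c = S₁ / A₁^z = 10 / 2.198^0.1790 = 10 / 1.151 = 8.685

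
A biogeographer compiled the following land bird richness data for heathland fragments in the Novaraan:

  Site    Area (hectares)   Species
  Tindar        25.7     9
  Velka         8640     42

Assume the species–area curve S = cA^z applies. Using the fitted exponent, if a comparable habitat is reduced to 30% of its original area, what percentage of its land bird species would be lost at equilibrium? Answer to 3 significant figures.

27.3%

z = ln(42/9) / ln(8640/25.7) = 1.5404 / 5.8177 = 0.2648
S_new/S_old = (A_new/A_old)^z = 0.3^0.2648 = exp(0.2648 × -1.2040) = 0.727
Fraction lost = 1 − 0.727 = 0.273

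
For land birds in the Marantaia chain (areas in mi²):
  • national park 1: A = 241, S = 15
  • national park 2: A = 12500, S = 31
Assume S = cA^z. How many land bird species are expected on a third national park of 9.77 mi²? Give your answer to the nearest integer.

z = ln(31/15) / ln(12500/241) = 0.7259 / 3.9487 = 0.1838
c = 15 / 241^0.1838 = 15 / 2.741 = 5.472
S₃ = 5.472 × 9.77^0.1838 = 5.472 × 1.52 ≈ 8.321

8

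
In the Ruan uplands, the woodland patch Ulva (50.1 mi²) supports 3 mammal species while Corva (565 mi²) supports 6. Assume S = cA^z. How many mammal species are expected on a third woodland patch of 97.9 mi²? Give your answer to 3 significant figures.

3.63

z = ln(6/3) / ln(565/50.1) = 0.6931 / 2.4228 = 0.2861
c = 3 / 50.1^0.2861 = 3 / 3.064 = 0.9791
S₃ = 0.9791 × 97.9^0.2861 = 0.9791 × 3.711 ≈ 3.634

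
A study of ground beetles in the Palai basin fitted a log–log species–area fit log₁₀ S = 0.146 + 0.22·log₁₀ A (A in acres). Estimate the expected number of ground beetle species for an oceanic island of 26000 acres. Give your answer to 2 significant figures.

13

S = 1.4 × 26000^0.22 = 1.4 × 9.36 ≈ 13.1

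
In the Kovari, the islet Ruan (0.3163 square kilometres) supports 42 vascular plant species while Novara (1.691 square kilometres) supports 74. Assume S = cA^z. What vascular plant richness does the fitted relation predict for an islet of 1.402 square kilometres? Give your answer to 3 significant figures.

69.5

z = ln(74/42) / ln(1.691/0.3163) = 0.5664 / 1.6764 = 0.3379
c = 42 / 0.3163^0.3379 = 42 / 0.6778 = 61.97
S₃ = 61.97 × 1.402^0.3379 = 61.97 × 1.121 ≈ 69.46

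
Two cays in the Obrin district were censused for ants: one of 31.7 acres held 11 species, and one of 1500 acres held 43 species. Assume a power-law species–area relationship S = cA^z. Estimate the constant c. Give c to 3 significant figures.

3.24

z = ln(S₂/S₁) / ln(A₂/A₁) = ln(43/11) / ln(1500/31.7) = 1.3633 / 3.8569 = 0.3535
c = S₁ / A₁^z = 11 / 31.7^0.3535 = 11 / 3.393 = 3.242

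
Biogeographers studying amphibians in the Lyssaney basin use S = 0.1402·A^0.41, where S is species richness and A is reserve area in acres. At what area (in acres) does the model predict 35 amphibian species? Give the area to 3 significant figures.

35 = 0.1402 × A^0.41  ⇒  A^0.41 = 35/0.1402 = 249.6
ln A = ln(249.6) / 0.41 = 5.5200 / 0.41 = 13.4635
A = e^13.4635 ≈ 703270 acres

703000 acres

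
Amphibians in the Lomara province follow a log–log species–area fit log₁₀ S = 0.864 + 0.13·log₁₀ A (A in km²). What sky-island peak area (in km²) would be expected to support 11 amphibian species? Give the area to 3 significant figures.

23.2 km²

11 = 7.311 × A^0.13  ⇒  A^0.13 = 11/7.311 = 1.505
ln A = ln(1.505) / 0.13 = 0.4085 / 0.13 = 3.1420
A = e^3.1420 ≈ 23.15 km²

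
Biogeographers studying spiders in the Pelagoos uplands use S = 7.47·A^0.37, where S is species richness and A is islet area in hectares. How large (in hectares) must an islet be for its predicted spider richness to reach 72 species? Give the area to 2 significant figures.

460 hectares

72 = 7.47 × A^0.37  ⇒  A^0.37 = 72/7.47 = 9.639
ln A = ln(9.639) / 0.37 = 2.2658 / 0.37 = 6.1237
A = e^6.1237 ≈ 456.6 hectares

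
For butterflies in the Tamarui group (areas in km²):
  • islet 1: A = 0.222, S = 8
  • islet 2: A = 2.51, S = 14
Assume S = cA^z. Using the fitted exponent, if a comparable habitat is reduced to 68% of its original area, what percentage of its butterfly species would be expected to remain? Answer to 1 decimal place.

91.5%

z = ln(14/8) / ln(2.51/0.222) = 0.5596 / 2.4254 = 0.2307
S_new/S_old = (A_new/A_old)^z = 0.68^0.2307 = exp(0.2307 × -0.3857) = 0.9149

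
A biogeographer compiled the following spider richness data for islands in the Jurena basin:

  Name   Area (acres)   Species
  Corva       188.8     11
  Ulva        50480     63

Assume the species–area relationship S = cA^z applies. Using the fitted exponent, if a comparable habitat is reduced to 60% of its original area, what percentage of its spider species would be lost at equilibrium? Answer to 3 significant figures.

z = ln(63/11) / ln(50480/188.8) = 1.7452 / 5.5886 = 0.3123
S_new/S_old = (A_new/A_old)^z = 0.6^0.3123 = exp(0.3123 × -0.5108) = 0.8526
Fraction lost = 1 − 0.8526 = 0.1474

14.7%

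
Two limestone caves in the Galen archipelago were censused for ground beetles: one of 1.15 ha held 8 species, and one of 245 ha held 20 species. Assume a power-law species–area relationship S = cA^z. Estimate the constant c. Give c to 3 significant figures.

7.81

z = ln(S₂/S₁) / ln(A₂/A₁) = ln(20/8) / ln(245/1.15) = 0.9163 / 5.3615 = 0.1709
c = S₁ / A₁^z = 8 / 1.15^0.1709 = 8 / 1.024 = 7.811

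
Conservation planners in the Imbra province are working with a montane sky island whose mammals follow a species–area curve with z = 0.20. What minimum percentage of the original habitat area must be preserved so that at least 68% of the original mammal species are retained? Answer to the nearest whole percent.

Need (A_new/A_old)^0.2 = 0.68, so A_new/A_old = 0.68^(1/0.2) = 0.68^5
ln(A_new/A_old) = ln 0.68 / 0.2 = -0.3857 / 0.2 = -1.9283
A_new/A_old = e^-1.9283 ≈ 0.1454

15%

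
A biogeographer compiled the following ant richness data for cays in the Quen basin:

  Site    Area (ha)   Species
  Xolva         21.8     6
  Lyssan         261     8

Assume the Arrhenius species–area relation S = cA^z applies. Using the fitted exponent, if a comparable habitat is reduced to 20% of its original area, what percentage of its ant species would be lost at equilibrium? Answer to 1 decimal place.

17.0%

z = ln(8/6) / ln(261/21.8) = 0.2877 / 2.4826 = 0.1159
S_new/S_old = (A_new/A_old)^z = 0.2^0.1159 = exp(0.1159 × -1.6094) = 0.8299
Fraction lost = 1 − 0.8299 = 0.1701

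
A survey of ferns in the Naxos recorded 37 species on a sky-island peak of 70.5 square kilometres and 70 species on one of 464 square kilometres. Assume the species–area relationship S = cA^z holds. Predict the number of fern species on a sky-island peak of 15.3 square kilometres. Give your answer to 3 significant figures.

22.1

z = ln(70/37) / ln(464/70.5) = 0.6376 / 1.8843 = 0.3384
c = 37 / 70.5^0.3384 = 37 / 4.221 = 8.767
S₃ = 8.767 × 15.3^0.3384 = 8.767 × 2.517 ≈ 22.06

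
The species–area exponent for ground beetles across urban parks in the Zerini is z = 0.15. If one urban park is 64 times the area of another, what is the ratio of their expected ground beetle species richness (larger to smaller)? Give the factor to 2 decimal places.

1.87

S₂/S₁ = (A₂/A₁)^z = 64^0.15
ln(S₂/S₁) = 0.15 × ln 64 = 0.15 × 4.1589 = 0.6238
S₂/S₁ = e^0.6238 ≈ 1.866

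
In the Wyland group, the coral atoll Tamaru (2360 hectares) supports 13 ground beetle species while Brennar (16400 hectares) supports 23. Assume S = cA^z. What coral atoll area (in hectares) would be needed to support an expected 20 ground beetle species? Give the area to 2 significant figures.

10000 hectares

z = ln(23/13) / ln(16400/2360) = 0.5705 / 1.9386 = 0.2943
c = 13 / 2360^0.2943 = 13 / 9.832 = 1.322
A = (20/1.322)^(1/0.2943) ⇒ ln A = ln(15.13)/0.2943 = 9.2301
A = e^9.2301 ≈ 10200 hectares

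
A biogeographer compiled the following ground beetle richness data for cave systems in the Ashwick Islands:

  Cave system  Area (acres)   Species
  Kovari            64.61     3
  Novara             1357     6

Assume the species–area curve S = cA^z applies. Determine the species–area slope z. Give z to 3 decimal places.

Taking logs: ln S = ln c + z ln A, so z = (ln S₂ − ln S₁)/(ln A₂ − ln A₁).
z = ln(6/3) / ln(1357/64.61) = ln(2) / ln(21) = 0.6931 / 3.0447 = 0.2277

0.228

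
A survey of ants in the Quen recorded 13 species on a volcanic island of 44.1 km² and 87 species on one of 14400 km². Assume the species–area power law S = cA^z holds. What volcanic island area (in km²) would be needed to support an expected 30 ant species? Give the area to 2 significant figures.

560 km²

z = ln(87/13) / ln(14400/44.1) = 1.9010 / 5.7885 = 0.3284
c = 13 / 44.1^0.3284 = 13 / 3.468 = 3.749
A = (30/3.749)^(1/0.3284) ⇒ ln A = ln(8.002)/0.3284 = 6.3329
A = e^6.3329 ≈ 562.8 km²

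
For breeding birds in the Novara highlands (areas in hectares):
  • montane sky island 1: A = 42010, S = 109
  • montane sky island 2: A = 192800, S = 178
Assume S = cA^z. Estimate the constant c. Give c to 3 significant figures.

3.54

z = ln(S₂/S₁) / ln(A₂/A₁) = ln(178/109) / ln(192800/42010) = 0.4904 / 1.5237 = 0.3219
c = S₁ / A₁^z = 109 / 42010^0.3219 = 109 / 30.77 = 3.543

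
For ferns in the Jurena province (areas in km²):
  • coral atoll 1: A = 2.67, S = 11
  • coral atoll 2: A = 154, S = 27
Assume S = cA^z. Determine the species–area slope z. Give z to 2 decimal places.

0.22

Taking logs: ln S = ln c + z ln A, so z = (ln S₂ − ln S₁)/(ln A₂ − ln A₁).
z = ln(27/11) / ln(154/2.67) = ln(2.455) / ln(57.68) = 0.8979 / 4.0549 = 0.2214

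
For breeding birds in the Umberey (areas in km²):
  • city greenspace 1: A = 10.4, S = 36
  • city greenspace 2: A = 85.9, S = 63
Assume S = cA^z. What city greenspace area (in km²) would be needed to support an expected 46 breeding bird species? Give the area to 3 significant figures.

26.2 km²

z = ln(63/36) / ln(85.9/10.4) = 0.5596 / 2.1114 = 0.2650
c = 36 / 10.4^0.2650 = 36 / 1.86 = 19.35
A = (46/19.35)^(1/0.2650) ⇒ ln A = ln(2.377)/0.2650 = 3.2666
A = e^3.2666 ≈ 26.22 km²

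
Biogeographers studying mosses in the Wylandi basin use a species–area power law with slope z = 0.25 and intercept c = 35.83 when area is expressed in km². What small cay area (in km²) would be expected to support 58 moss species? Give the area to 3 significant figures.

6.87 km²

58 = 35.83 × A^0.25  ⇒  A^0.25 = 58/35.83 = 1.619
ln A = ln(1.619) / 0.25 = 0.4817 / 0.25 = 1.9266
A = e^1.9266 ≈ 6.866 km²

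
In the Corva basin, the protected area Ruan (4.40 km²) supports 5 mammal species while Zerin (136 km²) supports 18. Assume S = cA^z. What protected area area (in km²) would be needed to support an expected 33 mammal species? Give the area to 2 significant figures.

690 km²

z = ln(18/5) / ln(136/4.4) = 1.2809 / 3.4311 = 0.3733
c = 5 / 4.4^0.3733 = 5 / 1.739 = 2.876
A = (33/2.876)^(1/0.3733) ⇒ ln A = ln(11.48)/0.3733 = 6.5362
A = e^6.5362 ≈ 689.7 km²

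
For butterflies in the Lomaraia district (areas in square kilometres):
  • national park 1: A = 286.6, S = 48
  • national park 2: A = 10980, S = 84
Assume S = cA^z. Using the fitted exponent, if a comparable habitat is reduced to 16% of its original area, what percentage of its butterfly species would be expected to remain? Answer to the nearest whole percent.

z = ln(84/48) / ln(10980/286.6) = 0.5596 / 3.6457 = 0.1535
S_new/S_old = (A_new/A_old)^z = 0.16^0.1535 = exp(0.1535 × -1.8326) = 0.7548

75%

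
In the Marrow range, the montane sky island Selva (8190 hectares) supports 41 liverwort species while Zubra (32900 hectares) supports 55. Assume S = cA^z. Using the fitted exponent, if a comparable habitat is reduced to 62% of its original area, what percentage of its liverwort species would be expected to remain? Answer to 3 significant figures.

z = ln(55/41) / ln(32900/8190) = 0.2938 / 1.3906 = 0.2113
S_new/S_old = (A_new/A_old)^z = 0.62^0.2113 = exp(0.2113 × -0.4780) = 0.9039

90.4%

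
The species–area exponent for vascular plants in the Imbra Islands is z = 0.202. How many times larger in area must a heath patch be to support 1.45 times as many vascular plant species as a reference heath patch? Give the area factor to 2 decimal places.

6.29

(A₂/A₁)^0.202 = 1.45, so A₂/A₁ = 1.45^(1/0.202) = 1.45^4.95
ln(A₂/A₁) = ln 1.45 / 0.202 = 0.3716 / 0.202 = 1.8394
A₂/A₁ = e^1.8394 ≈ 6.293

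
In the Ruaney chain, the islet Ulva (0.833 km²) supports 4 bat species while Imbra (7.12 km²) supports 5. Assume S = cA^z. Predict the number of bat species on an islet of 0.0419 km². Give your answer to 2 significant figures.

2.9

z = ln(5/4) / ln(7.12/0.833) = 0.2231 / 2.1456 = 0.1040
c = 4 / 0.833^0.1040 = 4 / 0.9812 = 4.077
S₃ = 4.077 × 0.0419^0.1040 = 4.077 × 0.719 ≈ 2.931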